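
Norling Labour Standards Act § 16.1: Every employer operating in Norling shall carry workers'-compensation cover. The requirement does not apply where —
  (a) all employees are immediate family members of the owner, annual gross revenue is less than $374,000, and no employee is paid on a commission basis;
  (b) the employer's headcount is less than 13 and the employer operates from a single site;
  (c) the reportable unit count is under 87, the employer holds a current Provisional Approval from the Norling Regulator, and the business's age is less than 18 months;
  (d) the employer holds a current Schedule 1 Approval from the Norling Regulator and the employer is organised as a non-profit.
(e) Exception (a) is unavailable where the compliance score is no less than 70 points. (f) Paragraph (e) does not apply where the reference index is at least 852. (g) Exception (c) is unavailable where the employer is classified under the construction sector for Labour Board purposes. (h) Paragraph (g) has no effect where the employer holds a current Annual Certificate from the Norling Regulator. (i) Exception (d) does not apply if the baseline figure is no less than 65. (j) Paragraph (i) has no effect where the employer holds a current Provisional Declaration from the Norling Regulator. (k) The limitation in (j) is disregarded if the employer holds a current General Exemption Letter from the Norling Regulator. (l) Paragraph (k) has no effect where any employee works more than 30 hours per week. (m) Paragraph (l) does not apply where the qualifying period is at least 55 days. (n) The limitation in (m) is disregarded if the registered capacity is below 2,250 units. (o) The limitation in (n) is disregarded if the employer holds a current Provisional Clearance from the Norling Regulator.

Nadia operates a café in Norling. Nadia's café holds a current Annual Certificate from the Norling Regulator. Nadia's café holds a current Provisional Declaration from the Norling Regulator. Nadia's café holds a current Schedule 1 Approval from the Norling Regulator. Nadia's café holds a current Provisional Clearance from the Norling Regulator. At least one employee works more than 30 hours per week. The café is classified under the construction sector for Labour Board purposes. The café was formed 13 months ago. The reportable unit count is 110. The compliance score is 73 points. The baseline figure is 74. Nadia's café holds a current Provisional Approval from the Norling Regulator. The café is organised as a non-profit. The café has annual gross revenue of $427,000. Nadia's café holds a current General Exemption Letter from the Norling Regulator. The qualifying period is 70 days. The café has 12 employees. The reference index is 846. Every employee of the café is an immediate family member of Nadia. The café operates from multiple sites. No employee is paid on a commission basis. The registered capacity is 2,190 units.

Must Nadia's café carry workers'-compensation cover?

Exception (a) fails — annual gross revenue is $427,000, not less than $374,000.
Exception (b) requires that the employer operates from a single site; but the employer operates from multiple sites, so (b) is unavailable.
Exception (c) requires that the reportable unit count is under 87; but the reportable unit count is 110, not under 87, so (c) is unavailable.
Exception (d)'s conditions are all satisfied: a current Schedule 1 Approval is held; the employer is a non-profit. But applying paragraphs (i)–(o): (i) is engaged — the baseline figure is 74, meeting the 65 threshold. (j) would limit (i) — a current Provisional Declaration is held — but (k) sets (j) aside: (k) is engaged — a current General Exemption Letter is held. (l) would limit (k) — at least one employee exceeds 30 hours/week — but (m) sets (l) aside: (m) operates — the qualifying period is 70 days, meeting the 55 days threshold. (n) is triggered (the registered capacity is 2,190 units, below the 2,250 units limit), but yields to (o): (o) operates against (n): a current Provisional Clearance is held. Exception (d) does not apply.
None of the exceptions is available; § 16.1 applies in full.

Yes — Nadia's café must carry workers'-compensation cover.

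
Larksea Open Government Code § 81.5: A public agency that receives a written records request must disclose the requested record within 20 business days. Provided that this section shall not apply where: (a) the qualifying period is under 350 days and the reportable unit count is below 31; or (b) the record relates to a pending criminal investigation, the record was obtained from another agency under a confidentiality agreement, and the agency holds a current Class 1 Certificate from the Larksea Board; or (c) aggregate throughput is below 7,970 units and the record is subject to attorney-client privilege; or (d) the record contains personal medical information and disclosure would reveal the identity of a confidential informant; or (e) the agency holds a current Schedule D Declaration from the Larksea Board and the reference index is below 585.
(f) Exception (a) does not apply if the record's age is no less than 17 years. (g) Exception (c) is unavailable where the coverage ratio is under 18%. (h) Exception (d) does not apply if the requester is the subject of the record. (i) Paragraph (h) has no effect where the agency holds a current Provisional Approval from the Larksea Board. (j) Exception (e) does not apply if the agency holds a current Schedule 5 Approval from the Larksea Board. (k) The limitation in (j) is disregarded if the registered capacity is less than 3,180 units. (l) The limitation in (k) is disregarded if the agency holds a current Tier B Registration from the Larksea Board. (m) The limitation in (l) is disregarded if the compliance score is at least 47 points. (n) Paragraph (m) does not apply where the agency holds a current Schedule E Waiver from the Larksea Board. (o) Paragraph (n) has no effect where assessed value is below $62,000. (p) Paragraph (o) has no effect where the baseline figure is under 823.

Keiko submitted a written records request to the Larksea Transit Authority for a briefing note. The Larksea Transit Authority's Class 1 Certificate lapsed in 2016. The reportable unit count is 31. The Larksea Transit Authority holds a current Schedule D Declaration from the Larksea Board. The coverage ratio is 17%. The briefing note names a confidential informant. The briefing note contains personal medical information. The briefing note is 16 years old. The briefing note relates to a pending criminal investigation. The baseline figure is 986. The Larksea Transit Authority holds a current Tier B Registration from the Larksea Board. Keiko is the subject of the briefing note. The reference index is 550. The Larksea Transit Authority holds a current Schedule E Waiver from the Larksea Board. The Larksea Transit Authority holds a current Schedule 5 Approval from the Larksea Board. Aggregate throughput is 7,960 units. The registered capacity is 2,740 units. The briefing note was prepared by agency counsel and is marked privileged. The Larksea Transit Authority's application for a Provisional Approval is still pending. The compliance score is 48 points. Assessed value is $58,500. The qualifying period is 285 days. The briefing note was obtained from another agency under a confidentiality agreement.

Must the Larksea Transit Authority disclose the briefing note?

No — exception (e) applies; the Larksea Transit Authority is not required to disclose the briefing note.

Exception (a) does not apply: the reportable unit count is 31, not below 31.
Exception (b) requires that the agency holds a current Class 1 Certificate from the Larksea Board; but there is no Class 1 Certificate in force, so (b) is unavailable.
Exception (c): aggregate throughput is 7,960 units, below the 7,970 units limit; the briefing note is privileged — every condition holds. However, paragraph (g) must be considered: (g) operates against (c): the coverage ratio is 17%, under the 18% limit. (c) is therefore removed.
All of (d)'s requirements are met (the briefing note contains personal medical information; the briefing note names a confidential informant). Turning to paragraphs (h)–(i): (h) applies — Keiko is the subject of the briefing note. (i) is not engaged (there is no Provisional Approval in force), so (h) stands. Exception (d) does not apply.
Exception (e)'s conditions are all satisfied: a current Schedule D Declaration is held; the reference index is 550, below the 585 limit. Considering the limiting provisions: (j) would limit (e) — a current Schedule 5 Approval is held — but (k) sets (j) aside: (k) applies — the registered capacity is 2,740 units, less than the 3,180 units limit. (l) is triggered (a current Tier B Registration is held), but is displaced by (m): (m) operates against (l): the compliance score is 48 points, meeting the 47 points threshold. (n) would limit (m) — a current Schedule E Waiver is held — but (o) sets (n) aside: (o) is triggered — assessed value is $58,500, below the $62,000 limit. (p) is inapplicable (the baseline figure is 986, not under 823), so (o) stands. So (e) applies.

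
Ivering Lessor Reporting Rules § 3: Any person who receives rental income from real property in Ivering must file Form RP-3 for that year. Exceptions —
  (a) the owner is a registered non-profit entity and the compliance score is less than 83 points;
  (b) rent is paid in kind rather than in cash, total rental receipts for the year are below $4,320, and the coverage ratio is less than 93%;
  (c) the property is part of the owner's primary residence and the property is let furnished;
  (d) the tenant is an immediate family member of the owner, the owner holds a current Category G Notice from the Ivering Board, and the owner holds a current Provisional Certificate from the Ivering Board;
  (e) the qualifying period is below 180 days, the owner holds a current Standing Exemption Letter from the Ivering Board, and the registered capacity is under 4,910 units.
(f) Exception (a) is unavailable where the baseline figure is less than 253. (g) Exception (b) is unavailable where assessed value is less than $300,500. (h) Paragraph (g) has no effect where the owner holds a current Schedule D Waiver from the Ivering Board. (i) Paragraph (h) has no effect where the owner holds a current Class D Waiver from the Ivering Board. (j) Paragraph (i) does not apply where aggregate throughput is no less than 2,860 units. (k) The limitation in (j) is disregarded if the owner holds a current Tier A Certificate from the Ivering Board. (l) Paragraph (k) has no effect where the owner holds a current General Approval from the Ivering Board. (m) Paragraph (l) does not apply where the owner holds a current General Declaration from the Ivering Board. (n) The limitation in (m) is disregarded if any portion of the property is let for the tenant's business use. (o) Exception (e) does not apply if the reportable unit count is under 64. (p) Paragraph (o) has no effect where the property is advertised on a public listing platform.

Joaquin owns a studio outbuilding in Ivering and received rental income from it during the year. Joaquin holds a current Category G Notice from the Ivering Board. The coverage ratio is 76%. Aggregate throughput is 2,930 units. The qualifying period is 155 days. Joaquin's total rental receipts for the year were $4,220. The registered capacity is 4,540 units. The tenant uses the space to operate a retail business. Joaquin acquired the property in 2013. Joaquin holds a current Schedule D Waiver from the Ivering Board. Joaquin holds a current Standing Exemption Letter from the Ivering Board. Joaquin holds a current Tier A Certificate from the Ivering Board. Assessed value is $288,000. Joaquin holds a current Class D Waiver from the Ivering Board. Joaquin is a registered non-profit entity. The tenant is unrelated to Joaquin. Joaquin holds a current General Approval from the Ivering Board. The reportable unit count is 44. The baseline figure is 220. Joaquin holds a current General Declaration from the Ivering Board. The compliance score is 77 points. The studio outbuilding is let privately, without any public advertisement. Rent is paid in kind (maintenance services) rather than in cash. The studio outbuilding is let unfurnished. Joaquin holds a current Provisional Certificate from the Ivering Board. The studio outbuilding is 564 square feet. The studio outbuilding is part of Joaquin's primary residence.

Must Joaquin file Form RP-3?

Exception (a)'s conditions are all satisfied: Joaquin is a registered non-profit; the compliance score is 77 points, less than the 83 points limit. But applying paragraph (f): (f) is engaged — the baseline figure is 220, less than the 253 limit. (a) is therefore removed.
Exception (b) is satisfied on its face — rent is paid in kind; total rental receipts for the year are $4,220, below the $4,320 limit; the coverage ratio is 76%, less than the 93% limit. As to paragraphs (g)–(n): (g) applies (assessed value is $288,000, less than the $300,500 limit), but is displaced by (h): (h) operates against (g): a current Schedule D Waiver is held. (i) would limit (h) — a current Class D Waiver is held — but (j) sets (i) aside: (j) operates against (i): aggregate throughput is 2,930 units, meeting the 2,860 units threshold. (k) applies (a current Tier A Certificate is held), but is displaced by (l): (l) operates against (k): a current General Approval is held. (m) is triggered (a current General Declaration is held), but is overridden by (n): (n) operates against (m): the space is let for business use. Exception (b) stands.
Exception (c) requires that the property is let furnished; but the property is let unfurnished, so (c) is unavailable.
Exception (d) requires that the tenant is an immediate family member of the owner; but the tenant is unrelated to the owner, so (d) is unavailable.
Exception (e) is satisfied on its face — the qualifying period is 155 days, below the 180 days limit; a current Standing Exemption Letter is held; the registered capacity is 4,540 units, under the 4,910 units limit. But: (o) operates against (e): the reportable unit count is 44, under the 64 limit. (p) is inapplicable (the property is let privately without advertisement), so (o) stands. Exception (e) does not apply.

No — exception (b) applies; Joaquin is not required to file Form RP-3.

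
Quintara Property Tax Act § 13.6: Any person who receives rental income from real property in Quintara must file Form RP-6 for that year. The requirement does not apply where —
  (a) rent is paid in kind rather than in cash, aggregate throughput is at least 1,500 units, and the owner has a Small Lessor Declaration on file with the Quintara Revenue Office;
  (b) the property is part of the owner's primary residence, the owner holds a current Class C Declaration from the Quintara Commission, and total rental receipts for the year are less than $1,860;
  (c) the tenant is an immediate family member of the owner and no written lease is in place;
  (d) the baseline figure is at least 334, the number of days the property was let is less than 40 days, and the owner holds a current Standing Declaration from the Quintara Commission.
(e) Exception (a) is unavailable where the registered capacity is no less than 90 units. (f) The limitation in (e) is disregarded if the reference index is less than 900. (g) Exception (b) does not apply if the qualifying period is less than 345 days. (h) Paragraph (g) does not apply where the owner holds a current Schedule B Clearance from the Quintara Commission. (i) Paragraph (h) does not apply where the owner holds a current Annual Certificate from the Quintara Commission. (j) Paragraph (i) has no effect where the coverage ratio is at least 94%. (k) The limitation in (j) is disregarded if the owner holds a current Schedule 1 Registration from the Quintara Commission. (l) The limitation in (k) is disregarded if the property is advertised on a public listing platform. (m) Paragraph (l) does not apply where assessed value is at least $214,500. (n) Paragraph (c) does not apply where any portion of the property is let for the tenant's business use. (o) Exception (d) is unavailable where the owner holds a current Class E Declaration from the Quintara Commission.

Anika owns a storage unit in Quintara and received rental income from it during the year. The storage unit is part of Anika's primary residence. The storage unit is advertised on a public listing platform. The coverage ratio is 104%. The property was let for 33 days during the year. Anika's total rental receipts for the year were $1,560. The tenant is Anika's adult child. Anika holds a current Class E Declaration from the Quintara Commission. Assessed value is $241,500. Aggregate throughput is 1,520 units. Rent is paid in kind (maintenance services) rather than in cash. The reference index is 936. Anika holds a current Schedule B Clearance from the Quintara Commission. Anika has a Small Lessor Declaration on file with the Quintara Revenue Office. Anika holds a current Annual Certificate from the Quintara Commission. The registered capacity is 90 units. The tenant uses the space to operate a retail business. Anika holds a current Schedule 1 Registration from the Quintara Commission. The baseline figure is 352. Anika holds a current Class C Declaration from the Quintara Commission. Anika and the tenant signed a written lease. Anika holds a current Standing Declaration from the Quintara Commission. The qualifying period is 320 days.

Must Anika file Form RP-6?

All of (a)'s requirements are met (rent is paid in kind; aggregate throughput is 1,520 units, meeting the 1,500 units threshold; a Small Lessor Declaration is on file). But applying paragraphs (e)–(f): (e) operates against (a): the registered capacity is 90 units, meeting the 90 units threshold. (f), which would lift (e), is not triggered — the reference index is 936, not less than 900. Exception (a) does not apply.
All of (b)'s requirements are met (the storage unit is part of the primary residence; a current Class C Declaration is held; total rental receipts for the year are $1,560, less than the $1,860 limit). However, paragraphs (g)–(m) must be considered: (g) applies — the qualifying period is 320 days, less than the 345 days limit. (h) is engaged (a current Schedule B Clearance is held), but is set aside by (i): (i) operates against (h): a current Annual Certificate is held. (j) would limit (i) — the coverage ratio is 104%, meeting the 94% threshold — but (k) sets (j) aside: (k) operates against (j): a current Schedule 1 Registration is held. (l) would limit (k) — the property is publicly advertised — but (m) sets (l) aside: (m) operates against (l): assessed value is $241,500, meeting the $214,500 threshold. Exception (b) does not apply.
Exception (c) fails — a written lease is in place.
Exception (d): the baseline figure is 352, meeting the 334 threshold; the number of days the property was let is 33 days, less than the 40 days limit; a current Standing Declaration is held — every condition holds. However, paragraph (o) must be considered: (o) operates against (d): a current Class E Declaration is held. Exception (d) does not apply.
No exception displaces § 13.6.

Yes — Anika must file Form RP-6.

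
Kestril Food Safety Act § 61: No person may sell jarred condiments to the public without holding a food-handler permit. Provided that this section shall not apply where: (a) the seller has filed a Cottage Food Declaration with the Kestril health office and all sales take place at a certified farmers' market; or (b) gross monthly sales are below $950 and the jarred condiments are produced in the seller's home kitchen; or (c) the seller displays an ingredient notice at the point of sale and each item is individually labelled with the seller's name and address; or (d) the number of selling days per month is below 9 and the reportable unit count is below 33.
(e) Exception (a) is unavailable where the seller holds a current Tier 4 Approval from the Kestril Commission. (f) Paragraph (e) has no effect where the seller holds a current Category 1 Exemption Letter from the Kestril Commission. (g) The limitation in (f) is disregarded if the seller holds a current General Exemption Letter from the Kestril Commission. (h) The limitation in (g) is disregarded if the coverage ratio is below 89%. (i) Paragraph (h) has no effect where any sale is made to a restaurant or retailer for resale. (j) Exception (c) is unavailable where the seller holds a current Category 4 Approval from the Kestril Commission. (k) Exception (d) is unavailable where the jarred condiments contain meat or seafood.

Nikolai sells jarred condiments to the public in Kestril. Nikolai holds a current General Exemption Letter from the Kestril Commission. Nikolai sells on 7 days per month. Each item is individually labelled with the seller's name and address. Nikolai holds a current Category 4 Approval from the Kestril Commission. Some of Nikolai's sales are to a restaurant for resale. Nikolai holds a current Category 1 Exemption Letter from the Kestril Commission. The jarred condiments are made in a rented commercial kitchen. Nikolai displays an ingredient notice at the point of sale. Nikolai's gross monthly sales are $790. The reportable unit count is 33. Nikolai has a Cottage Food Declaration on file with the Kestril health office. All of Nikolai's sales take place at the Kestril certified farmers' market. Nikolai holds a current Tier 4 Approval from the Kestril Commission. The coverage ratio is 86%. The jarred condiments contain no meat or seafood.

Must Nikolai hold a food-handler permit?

Exception (a): a Cottage Food Declaration is on file; all sales are at a certified farmers' market — every condition holds. But: (e) is engaged — a current Tier 4 Approval is held. (f) would limit (e) — a current Category 1 Exemption Letter is held — but (g) sets (f) aside: (g) operates — a current General Exemption Letter is held. (h) would limit (g) — the coverage ratio is 86%, below the 89% limit — but (i) sets (h) aside: (i) applies — some sales are to a restaurant for resale. So (a) is unavailable.
Exception (b) does not apply: the jarred condiments are made in a commercial kitchen, not a home kitchen.
Exception (c) is satisfied on its face — an ingredient notice is displayed; items are individually labelled. Turning to paragraph (j): (j) operates against (c): a current Category 4 Approval is held. So (c) is unavailable.
Exception (d) does not apply: the reportable unit count is 33, not below 33.
None of the exceptions is available; § 61 applies in full.

Yes — Nikolai must hold a food-handler permit.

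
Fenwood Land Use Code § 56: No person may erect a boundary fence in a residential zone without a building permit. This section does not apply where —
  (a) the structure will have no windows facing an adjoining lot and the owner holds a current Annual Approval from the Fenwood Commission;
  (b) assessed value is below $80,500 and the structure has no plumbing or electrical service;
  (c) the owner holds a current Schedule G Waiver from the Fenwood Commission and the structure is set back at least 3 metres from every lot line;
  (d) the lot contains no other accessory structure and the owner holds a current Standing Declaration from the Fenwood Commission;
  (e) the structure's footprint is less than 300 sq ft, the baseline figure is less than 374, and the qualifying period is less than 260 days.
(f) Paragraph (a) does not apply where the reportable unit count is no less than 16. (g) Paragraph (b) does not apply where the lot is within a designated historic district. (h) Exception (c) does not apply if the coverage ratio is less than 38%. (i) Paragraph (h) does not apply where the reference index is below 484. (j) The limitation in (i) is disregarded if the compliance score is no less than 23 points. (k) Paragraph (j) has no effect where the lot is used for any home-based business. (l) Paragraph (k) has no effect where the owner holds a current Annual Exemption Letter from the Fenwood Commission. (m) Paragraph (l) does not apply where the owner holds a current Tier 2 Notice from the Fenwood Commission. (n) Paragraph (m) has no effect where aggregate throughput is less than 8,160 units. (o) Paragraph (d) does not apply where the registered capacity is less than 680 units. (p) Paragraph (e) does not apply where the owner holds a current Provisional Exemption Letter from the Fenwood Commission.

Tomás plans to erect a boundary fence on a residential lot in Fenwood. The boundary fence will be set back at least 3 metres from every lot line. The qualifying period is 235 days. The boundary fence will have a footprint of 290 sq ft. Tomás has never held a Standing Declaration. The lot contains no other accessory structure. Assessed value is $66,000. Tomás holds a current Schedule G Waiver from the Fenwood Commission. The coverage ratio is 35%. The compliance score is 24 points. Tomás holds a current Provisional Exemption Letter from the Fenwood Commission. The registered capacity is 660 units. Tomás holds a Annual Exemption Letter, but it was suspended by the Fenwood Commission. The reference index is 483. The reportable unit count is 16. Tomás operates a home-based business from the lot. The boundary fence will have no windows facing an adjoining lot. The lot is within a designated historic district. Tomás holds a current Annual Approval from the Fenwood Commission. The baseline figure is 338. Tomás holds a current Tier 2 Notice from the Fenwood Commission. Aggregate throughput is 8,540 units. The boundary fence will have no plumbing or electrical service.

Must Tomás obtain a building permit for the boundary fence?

No — exception (c) applies; Tomás does not need a building permit.

Exception (a) is satisfied on its face — no windows face an adjoining lot; a current Annual Approval is held. But applying paragraph (f): (f) operates against (a): the reportable unit count is 16, meeting the 16 threshold. (a) is therefore removed.
All of (b)'s requirements are met (assessed value is $66,000, below the $80,500 limit; there is no plumbing or electrical service). But applying paragraph (g): (g) is triggered — the lot is in a historic district. Exception (b) does not apply.
Exception (c): a current Schedule G Waiver is held; the setback is at least 3 m on every side — every condition holds. As to paragraphs (h)–(n): (h) would limit (c) — the coverage ratio is 35%, less than the 38% limit — but (i) sets (h) aside: (i) is engaged — the reference index is 483, below the 484 limit. (j) would limit (i) — the compliance score is 24 points, meeting the 23 points threshold — but (k) sets (j) aside: (k) applies — a home-based business operates on the lot. (l), which would lift (k), is not engaged — there is no Annual Exemption Letter in force. So (c) applies.
Exception (d) requires that the owner holds a current Standing Declaration from the Fenwood Commission; but no current Standing Declaration is held, so (d) is unavailable.
Exception (e): the structure's footprint is 290 sq ft, less than the 300 sq ft limit; the baseline figure is 338, less than the 374 limit; the qualifying period is 235 days, less than the 260 days limit — every condition holds. But applying paragraph (p): (p) operates — a current Provisional Exemption Letter is held. Exception (e) does not apply.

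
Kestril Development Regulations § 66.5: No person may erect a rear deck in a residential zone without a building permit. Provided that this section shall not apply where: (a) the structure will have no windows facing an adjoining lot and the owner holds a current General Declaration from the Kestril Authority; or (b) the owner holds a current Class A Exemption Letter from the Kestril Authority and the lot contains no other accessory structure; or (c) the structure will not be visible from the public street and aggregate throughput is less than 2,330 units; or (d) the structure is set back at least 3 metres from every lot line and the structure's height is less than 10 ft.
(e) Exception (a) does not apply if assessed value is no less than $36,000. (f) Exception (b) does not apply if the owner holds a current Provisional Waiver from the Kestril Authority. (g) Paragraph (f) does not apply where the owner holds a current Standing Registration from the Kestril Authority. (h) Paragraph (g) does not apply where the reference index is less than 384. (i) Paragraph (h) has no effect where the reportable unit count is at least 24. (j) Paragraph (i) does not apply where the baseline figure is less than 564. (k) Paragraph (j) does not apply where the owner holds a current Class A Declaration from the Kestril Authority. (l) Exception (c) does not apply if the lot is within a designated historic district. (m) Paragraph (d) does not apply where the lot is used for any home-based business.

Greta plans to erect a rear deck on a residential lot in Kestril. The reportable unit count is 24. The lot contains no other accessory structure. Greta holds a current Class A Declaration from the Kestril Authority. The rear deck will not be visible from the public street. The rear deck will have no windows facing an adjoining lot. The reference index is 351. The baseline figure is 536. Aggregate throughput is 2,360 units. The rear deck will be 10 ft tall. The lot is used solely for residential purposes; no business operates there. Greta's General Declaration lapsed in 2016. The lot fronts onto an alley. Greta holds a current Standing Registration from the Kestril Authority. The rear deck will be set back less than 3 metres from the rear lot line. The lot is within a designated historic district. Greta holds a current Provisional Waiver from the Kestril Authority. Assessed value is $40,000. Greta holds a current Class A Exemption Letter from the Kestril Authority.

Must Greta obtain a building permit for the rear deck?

Exception (a) does not apply: no current General Declaration is held.
Exception (b) is satisfied on its face — a current Class A Exemption Letter is held; the lot has no other accessory structure. Applying paragraphs (f)–(k): (f) is engaged (a current Provisional Waiver is held), but is itself disapplied by (g): (g) operates against (f): a current Standing Registration is held. (h) is triggered (the reference index is 351, less than the 384 limit), but is set aside by (i): (i) applies — the reportable unit count is 24, meeting the 24 threshold. (j) would limit (i) — the baseline figure is 536, less than the 564 limit — but (k) sets (j) aside: (k) operates against (j): a current Class A Declaration is held. (b) remains available.
Exception (c) requires that aggregate throughput is less than 2,330 units; but aggregate throughput is 2,360 units, not less than 2,330 units, so (c) is unavailable.
Exception (d) fails — the rear setback is under 3 m.

No — exception (b) applies; Greta does not need a building permit.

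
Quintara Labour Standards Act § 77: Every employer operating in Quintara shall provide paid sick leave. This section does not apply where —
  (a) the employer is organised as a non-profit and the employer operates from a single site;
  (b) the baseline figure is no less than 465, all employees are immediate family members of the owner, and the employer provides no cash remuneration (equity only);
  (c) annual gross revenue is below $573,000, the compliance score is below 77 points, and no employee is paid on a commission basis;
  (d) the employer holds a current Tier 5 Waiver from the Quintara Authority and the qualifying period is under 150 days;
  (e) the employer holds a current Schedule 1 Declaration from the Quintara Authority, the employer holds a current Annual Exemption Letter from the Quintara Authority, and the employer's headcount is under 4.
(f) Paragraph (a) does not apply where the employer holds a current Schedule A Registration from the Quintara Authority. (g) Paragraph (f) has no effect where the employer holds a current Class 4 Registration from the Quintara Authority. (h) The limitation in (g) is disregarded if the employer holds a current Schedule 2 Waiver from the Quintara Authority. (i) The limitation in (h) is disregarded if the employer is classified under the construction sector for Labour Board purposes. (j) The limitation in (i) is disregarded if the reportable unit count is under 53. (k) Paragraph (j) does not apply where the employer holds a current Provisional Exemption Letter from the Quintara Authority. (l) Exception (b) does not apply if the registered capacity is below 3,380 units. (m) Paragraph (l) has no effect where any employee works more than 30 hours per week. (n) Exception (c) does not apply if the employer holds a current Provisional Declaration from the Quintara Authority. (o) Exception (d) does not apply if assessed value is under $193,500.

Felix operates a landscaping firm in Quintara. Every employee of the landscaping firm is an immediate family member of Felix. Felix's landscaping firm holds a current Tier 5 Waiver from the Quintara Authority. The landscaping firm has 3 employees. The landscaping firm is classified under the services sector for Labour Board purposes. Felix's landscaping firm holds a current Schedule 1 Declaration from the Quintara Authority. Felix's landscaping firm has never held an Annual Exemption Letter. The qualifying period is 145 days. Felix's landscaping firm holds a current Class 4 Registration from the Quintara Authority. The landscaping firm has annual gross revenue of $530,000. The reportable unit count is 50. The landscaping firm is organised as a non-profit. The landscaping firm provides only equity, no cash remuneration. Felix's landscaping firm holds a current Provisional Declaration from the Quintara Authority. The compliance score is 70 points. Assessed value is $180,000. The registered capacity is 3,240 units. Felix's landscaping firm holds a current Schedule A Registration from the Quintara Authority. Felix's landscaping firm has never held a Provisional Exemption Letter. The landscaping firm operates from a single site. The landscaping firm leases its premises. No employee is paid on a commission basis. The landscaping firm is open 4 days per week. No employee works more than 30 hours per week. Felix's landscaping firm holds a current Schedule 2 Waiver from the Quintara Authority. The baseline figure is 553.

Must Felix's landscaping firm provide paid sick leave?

Yes — Felix's landscaping firm must provide paid sick leave.

All of (a)'s requirements are met (the employer is a non-profit; the employer operates from a single site). But applying paragraphs (f)–(k): (f) is triggered — a current Schedule A Registration is held. (g) operates (a current Class 4 Registration is held), but is displaced by (h): (h) operates — a current Schedule 2 Waiver is held. (i), which would lift (h), is not triggered — the landscaping firm is classified under the services sector. So (a) is unavailable.
All of (b)'s requirements are met (the baseline figure is 553, meeting the 465 threshold; every employee is an immediate family member; remuneration is equity-only). Turning to paragraphs (l)–(m): (l) operates against (b): the registered capacity is 3,240 units, below the 3,380 units limit. (m), which would lift (l), is inapplicable — no employee exceeds 30 hours/week. (b) is therefore removed.
Exception (c) is satisfied on its face — annual gross revenue is $530,000, below the $573,000 limit; the compliance score is 70 points, below the 77 points limit; no employee is paid on commission. But applying paragraph (n): (n) operates against (c): a current Provisional Declaration is held. So (c) is unavailable.
Exception (d) is satisfied on its face — a current Tier 5 Waiver is held; the qualifying period is 145 days, under the 150 days limit. Turning to paragraph (o): (o) operates — assessed value is $180,000, under the $193,500 limit. So (d) is unavailable.
Exception (e) does not apply: there is no Annual Exemption Letter in force.
No exception applies. The general rule governs.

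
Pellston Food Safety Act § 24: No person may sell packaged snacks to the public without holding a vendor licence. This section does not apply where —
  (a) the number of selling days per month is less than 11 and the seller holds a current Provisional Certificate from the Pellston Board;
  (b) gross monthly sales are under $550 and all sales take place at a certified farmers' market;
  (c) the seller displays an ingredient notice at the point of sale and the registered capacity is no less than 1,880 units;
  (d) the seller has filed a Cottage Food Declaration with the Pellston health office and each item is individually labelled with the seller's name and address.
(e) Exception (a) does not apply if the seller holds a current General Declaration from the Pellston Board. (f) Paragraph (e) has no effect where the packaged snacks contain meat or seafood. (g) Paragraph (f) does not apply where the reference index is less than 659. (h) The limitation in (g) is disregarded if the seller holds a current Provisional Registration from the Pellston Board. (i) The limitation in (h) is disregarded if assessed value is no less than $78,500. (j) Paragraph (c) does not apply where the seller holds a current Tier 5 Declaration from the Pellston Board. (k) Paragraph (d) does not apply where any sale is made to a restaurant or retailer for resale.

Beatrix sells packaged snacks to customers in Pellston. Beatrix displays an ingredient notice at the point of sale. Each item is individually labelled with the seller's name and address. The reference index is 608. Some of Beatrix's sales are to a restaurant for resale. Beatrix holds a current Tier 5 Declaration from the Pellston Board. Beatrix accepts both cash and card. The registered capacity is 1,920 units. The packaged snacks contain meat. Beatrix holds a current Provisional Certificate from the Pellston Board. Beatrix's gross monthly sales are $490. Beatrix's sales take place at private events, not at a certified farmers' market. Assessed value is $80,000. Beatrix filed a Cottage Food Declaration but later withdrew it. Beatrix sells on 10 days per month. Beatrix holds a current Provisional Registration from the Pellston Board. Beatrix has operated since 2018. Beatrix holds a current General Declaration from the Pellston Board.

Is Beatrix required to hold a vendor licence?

Yes — Beatrix must hold a vendor licence.

Exception (a) is satisfied on its face — the number of selling days per month is 10, less than the 11 limit; a current Provisional Certificate is held. Turning to paragraphs (e)–(i): (e) applies — a current General Declaration is held. (f) is triggered (the packaged snacks contain meat), but yields to (g): (g) operates — the reference index is 608, less than the 659 limit. (h) would limit (g) — a current Provisional Registration is held — but (i) sets (h) aside: (i) operates — assessed value is $80,000, meeting the $78,500 threshold. Exception (a) does not apply.
Exception (b) does not apply: sales are at private events, not a certified farmers' market.
Exception (c): an ingredient notice is displayed; the registered capacity is 1,920 units, meeting the 1,880 units threshold — every condition holds. But applying paragraph (j): (j) operates against (c): a current Tier 5 Declaration is held. So (c) is unavailable.
Exception (d) requires that the seller has filed a Cottage Food Declaration with the Pellston health office; but the Cottage Food Declaration was withdrawn, so (d) is unavailable.
None of the exceptions is available; § 24 applies in full.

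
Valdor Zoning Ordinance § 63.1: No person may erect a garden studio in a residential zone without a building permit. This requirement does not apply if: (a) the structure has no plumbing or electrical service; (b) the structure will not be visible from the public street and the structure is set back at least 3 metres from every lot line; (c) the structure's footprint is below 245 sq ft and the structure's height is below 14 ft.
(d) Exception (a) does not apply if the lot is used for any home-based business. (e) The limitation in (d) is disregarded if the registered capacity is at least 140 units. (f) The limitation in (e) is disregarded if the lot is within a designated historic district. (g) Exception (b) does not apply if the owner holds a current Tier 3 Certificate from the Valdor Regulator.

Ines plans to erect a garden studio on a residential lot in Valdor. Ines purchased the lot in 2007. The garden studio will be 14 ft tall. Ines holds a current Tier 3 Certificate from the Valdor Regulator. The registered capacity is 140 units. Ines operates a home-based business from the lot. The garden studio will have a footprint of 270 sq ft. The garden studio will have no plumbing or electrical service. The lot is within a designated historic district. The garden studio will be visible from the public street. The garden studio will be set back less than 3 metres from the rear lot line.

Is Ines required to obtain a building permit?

Yes — Ines must obtain a building permit.

Exception (a): there is no plumbing or electrical service — every condition holds. However, paragraphs (d)–(f) must be considered: (d) operates against (a): a home-based business operates on the lot. (e) would limit (d) — the registered capacity is 140 units, meeting the 140 units threshold — but (f) sets (e) aside: (f) operates against (e): the lot is in a historic district. Exception (a) does not apply.
Exception (b) does not apply: the structure will be visible from the street.
Exception (c) fails — the structure's footprint is 270 sq ft, not below 245 sq ft.
No exception is made out. Ines falls within the general rule.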